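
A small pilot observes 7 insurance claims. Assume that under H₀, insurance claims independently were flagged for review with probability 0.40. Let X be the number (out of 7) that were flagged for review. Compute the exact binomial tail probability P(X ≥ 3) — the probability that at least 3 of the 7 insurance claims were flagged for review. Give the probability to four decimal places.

X ~ Binomial(n=7, p=0.40).
P(X ≥ 3) = Σ_{j=3}^{7} C(7,j)·0.40^j·0.60^{7−j}.
= 0.290304 + 0.193536 + 0.077414 + 0.017203 + 0.001638 = 0.5801.

P = 0.5801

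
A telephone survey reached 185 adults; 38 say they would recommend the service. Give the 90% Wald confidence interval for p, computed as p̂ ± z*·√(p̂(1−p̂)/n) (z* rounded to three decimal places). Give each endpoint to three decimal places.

(0.157, 0.254)

Sample proportion p̂ = 38/185 = 0.20541.
Standard error of p̂: √(0.163214/185) = √0.000882238 = 0.029702.
The 90% critical value is z* = 1.645.
Margin = 1.645·0.029702 = 0.04886.
CI: 0.20541 ± 0.04886 = (0.157, 0.254).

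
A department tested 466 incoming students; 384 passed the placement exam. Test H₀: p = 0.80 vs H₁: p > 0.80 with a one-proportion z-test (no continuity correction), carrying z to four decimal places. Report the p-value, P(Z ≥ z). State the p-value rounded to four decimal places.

p-value = 0.0973

The sample proportion is 384/466 = 0.82403.
SE₀ = √(0.80·0.20/466) = 0.018530.
Test statistic (full precision, shown to 4 dp): z = (384/466 − 0.80)/SE₀ ≈ 1.2971.
From the standard normal, P(Z ≥ z) = 0.0973.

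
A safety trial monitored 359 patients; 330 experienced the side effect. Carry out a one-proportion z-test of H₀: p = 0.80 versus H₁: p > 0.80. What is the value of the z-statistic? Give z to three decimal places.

z = 5.647

The sample proportion is 330/359 = 0.91922.
SE₀ = √(0.80·0.20/359) = 0.021111.
z = (p̂ − p₀)/SE = (0.91922 − 0.80)/0.021111 = 5.647.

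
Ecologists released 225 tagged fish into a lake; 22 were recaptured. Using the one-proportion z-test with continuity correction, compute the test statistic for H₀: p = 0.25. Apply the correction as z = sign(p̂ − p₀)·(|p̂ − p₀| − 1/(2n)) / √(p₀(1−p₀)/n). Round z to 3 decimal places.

p̂ = 22/225 = 0.09778. p̂ − p₀ = -0.152222.
1/(2n) = 0.002222.
Corrected numerator: |-0.152222| − 0.002222 = 0.150000.
Under H₀, SE = √(p₀(1−p₀)/n) = √(0.25·0.75/225) = √0.000833333 = 0.028868.
z = −0.150000/0.028868 = -5.196.

z = -5.196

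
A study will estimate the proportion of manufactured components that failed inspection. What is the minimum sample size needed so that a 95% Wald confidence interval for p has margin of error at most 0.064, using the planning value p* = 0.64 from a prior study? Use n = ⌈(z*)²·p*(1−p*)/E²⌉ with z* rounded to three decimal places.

n = 217

The 95% critical value is z* = 1.960.
p*(1−p*) = 0.64·0.36 = 0.2304.
(z*)²·p*(1−p*)/E² = 3.841600·0.2304/0.004096 = 216.090.
⌈216.090⌉ = 217.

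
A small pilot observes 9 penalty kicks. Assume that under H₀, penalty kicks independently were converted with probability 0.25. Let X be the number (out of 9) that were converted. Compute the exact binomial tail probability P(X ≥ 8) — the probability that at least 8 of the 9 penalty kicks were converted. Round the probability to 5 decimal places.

X is binomial with n = 9 and p = 0.25.
P(X ≥ 8) = C(9,8)·0.25^8·0.75^1 + C(9,9)·0.25^9·0.75^0.
= 0.000103 + 0.000004 = 0.00011.

P = 0.00011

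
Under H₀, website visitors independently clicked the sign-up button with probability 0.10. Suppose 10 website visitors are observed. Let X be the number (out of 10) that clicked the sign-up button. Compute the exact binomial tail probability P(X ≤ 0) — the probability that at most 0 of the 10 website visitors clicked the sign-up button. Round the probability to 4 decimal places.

X ~ Binomial(n=10, p=0.10).
P(X ≤ 0) = C(10,0)·0.10^0·0.90^10.
= 0.348678 = 0.3487.

P = 0.3487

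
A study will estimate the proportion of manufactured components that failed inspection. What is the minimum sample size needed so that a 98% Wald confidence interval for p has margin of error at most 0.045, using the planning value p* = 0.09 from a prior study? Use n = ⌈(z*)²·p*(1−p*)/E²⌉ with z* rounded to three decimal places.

The 98% critical value is z* = 2.326.
p*(1−p*) = 0.09·0.91 = 0.0819.
(z*)²·p*(1−p*)/E² = 5.410276·0.0819/0.002025 = 218.816.
⌈218.816⌉ = 219.

n = 219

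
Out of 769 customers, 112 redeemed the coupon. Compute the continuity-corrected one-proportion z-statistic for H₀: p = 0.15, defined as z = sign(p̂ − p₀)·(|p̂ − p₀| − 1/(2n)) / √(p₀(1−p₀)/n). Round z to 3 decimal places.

With x = 112 successes in n = 769, p̂ = 0.14564. p̂ − p₀ = -0.004356.
Continuity correction 1/(2n) = 1/1538 = 0.000650.
Corrected numerator: |-0.004356| − 0.000650 = 0.003706.
SE₀ = √(0.15·0.85/769) = 0.012876.
z = (−)0.003706/0.012876 = -0.288.

z = -0.288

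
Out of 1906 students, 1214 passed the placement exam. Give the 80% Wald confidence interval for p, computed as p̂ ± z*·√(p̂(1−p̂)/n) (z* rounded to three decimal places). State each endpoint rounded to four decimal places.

(0.6228, 0.6511)

p̂ = 1214/1906 = 0.63694.
Standard error of p̂: √(0.231249/1906) = √0.000121327 = 0.011015.
The 80% critical value is z* = 1.282.
Margin of error: 1.282 × 0.011015 = 0.01412.
So the interval runs from 0.6228 to 0.6511.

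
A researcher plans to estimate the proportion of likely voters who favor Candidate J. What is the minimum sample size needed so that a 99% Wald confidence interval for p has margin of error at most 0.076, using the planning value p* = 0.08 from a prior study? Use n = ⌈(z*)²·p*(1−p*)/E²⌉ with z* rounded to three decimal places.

The 99% critical value is z* = 2.576.
p*(1−p*) = 0.08·0.92 = 0.0736.
Required n before rounding: 6.635776 × 0.0736 / 0.076² = 84.556.
⌈84.556⌉ = 85.

n = 85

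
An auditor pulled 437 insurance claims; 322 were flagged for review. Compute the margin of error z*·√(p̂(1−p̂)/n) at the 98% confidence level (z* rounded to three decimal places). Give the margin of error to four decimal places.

The sample proportion is 322/437 = 0.73684.
SE = √(p̂(1−p̂)/n) = √(0.193906/437) = 0.021065.
z* = 2.326 at the 98% level.
ME = 2.326·0.021065 = 0.0490.

ME = 0.0490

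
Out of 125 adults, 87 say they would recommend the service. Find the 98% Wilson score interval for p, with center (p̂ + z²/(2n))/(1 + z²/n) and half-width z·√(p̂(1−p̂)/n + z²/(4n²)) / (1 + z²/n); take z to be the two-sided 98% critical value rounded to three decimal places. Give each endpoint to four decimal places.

Here p̂ = 87/125 = 0.69600 and z = 2.326 (z² = 5.410276).
Denominator 1 + z²/n = 1 + 5.410276/125 = 1.043282.
Center = (0.69600 + 0.021641)/1.043282 = 0.68787.
Radicand: p̂(1−p̂)/n + z²/(4n²) = 0.001692672 + 0.000086564 = 0.001779236.
Half-width = z·√(radicand)/denom = 2.326·0.042181/1.043282 = 0.09404.
CI: 0.68787 ± 0.09404 = (0.5938, 0.7819).

(0.5938, 0.7819)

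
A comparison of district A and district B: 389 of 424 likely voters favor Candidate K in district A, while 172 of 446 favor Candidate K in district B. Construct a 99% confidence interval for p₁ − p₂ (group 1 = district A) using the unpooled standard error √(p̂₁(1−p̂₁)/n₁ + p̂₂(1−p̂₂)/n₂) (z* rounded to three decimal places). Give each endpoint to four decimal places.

(0.4632, 0.6004)

p̂₁ = 0.91745, p̂₂ = 0.38565, so the observed difference is 0.53180.
SE = √(0.000178616 + 0.000531220) = √0.000709836 = 0.026643.
z* = 2.576 at the 99% level. Margin = 2.576·0.026643 = 0.06863.
So the interval runs from 0.4632 to 0.6004.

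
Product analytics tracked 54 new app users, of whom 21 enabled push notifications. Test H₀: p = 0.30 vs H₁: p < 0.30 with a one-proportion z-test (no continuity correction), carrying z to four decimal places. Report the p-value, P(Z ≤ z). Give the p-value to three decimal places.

Sample proportion p̂ = 21/54 = 0.38889.
SE₀ = √(0.30·0.70/54) = 0.062361.
Test statistic (full precision, shown to 4 dp): z = (21/54 − 0.30)/SE₀ ≈ 1.4254.
p-value = P(Z ≤ z) with z = 1.4254 → 0.923.

p-value = 0.923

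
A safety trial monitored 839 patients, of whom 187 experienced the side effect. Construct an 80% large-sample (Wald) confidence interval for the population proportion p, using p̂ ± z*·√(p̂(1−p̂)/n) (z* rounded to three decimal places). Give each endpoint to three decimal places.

Sample proportion p̂ = 187/839 = 0.22288.
SE = √(p̂(1−p̂)/n) = √(0.173207/839) = 0.014368.
z* = 1.282 at the 80% level.
Margin = 1.282·0.014368 = 0.01842.
Interval: 0.22288 ± 0.01842 → (0.204, 0.241).

(0.204, 0.241)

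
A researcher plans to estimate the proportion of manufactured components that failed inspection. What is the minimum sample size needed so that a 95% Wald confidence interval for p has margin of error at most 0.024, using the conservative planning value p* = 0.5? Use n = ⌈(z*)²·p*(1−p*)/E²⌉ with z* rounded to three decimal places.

For 95% confidence, z* = 1.960.
p*(1−p*) = 0.50·0.50 = 0.2500.
(z*)²·p*(1−p*)/E² = 3.841600·0.2500/0.000576 = 1667.361.
⌈1667.361⌉ = 1668.

n = 1668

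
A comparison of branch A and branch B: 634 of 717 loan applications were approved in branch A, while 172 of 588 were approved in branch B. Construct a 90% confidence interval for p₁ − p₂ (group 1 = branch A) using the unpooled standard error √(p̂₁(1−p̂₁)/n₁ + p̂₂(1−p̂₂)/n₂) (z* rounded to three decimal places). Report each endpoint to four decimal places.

(0.5551, 0.6283)

p̂₁ = 634/717 = 0.88424, p̂₂ = 172/588 = 0.29252; p̂₁ − p̂₂ = 0.59172.
SE = √(0.000142761 + 0.000351957) = √0.000494718 = 0.022242.
z* = 1.645 at the 90% level. Margin = 1.645·0.022242 = 0.03659.
Interval: 0.59172 ± 0.03659 → (0.5551, 0.6283).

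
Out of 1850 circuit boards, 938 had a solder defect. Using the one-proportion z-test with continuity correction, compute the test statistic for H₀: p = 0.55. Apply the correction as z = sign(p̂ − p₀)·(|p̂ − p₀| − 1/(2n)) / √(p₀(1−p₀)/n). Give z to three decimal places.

The sample proportion is 938/1850 = 0.50703. p̂ − p₀ = -0.042973.
1/(2n) = 0.000270.
Corrected numerator: |-0.042973| − 0.000270 = 0.042703.
Null standard error: √(0.55·0.45/1850) = √0.000133784 = 0.011566.
z = −0.042703/0.011566 = -3.692.

z = -3.692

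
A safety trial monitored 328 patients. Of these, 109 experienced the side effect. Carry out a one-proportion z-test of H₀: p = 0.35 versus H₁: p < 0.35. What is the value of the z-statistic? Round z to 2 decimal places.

z = -0.67

p̂ = 109/328 = 0.33232.
Null standard error: √(0.35·0.65/328) = √0.000693598 = 0.026336.
Test statistic: z = -0.01768/0.026336 = -0.67.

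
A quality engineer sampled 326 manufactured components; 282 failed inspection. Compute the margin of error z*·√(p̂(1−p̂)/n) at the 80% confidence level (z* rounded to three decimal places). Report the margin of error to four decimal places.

Sample proportion p̂ = 282/326 = 0.86503.
SE = √(p̂(1−p̂)/n) = √(0.116753/326) = 0.018925.
The 80% critical value is z* = 1.282.
Margin of error = z*·SE = 1.282 × 0.018925 = 0.0243.

ME = 0.0243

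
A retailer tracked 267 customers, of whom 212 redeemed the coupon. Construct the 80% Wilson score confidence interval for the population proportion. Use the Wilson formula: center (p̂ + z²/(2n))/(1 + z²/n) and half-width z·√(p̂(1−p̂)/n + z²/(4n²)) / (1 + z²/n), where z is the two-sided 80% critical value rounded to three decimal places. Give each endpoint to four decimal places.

p̂ = 212/267 = 0.79401; z = 1.282, so z² = 1.643524.
1 + z²/n = 1.006156.
Adjusted center: (0.79401 + z²/(2n))/1.006156 = 0.79221.
Radicand: p̂(1−p̂)/n + z²/(4n²) = 0.000612583 + 0.000005764 = 0.000618347.
Half-width = z·√(radicand)/denom = 1.282·0.024867/1.006156 = 0.03168.
Interval: 0.79221 ± 0.03168 → (0.7605, 0.8239).

(0.7605, 0.8239)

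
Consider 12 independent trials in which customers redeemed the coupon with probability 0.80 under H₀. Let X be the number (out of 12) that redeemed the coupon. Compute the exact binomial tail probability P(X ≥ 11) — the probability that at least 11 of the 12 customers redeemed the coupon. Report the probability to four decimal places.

P = 0.2749

X ~ Binomial(n=12, p=0.80).
P(X ≥ 11) = C(12,11)·0.80^11·0.20^1 + C(12,12)·0.80^12·0.20^0.
= 0.206158 + 0.068719 = 0.2749.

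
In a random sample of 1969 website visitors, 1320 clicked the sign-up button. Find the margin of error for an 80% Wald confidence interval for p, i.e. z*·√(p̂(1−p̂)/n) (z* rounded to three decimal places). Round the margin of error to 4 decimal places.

p̂ = 1320/1969 = 0.67039.
SE = √(p̂(1−p̂)/n) = √(0.220967/1969) = 0.010594.
For 80% confidence, z* = 1.282.
ME = 1.282·0.010594 = 0.0136.

ME = 0.0136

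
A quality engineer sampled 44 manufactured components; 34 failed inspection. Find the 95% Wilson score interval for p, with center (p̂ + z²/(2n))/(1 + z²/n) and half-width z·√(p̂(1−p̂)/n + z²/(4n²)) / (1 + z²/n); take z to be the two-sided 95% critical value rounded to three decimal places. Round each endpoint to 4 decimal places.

Here p̂ = 34/44 = 0.77273 and z = 1.960 (z² = 3.841600).
1 + z²/n = 1.087309.
Adjusted center: (0.77273 + z²/(2n))/1.087309 = 0.75083.
Radicand: p̂(1−p̂)/n + z²/(4n²) = 0.003991360 + 0.000496074 = 0.004487434.
Half-width = z·√(radicand)/denom = 1.960·0.066988/1.087309 = 0.12075.
So the interval runs from 0.6301 to 0.8716.

(0.6301, 0.8716)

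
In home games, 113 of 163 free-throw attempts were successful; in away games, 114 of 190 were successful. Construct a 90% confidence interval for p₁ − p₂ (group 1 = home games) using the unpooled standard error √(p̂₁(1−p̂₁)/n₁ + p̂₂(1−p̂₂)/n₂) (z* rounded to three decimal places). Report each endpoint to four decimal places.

p̂₁ = 0.69325, p̂₂ = 0.60000, so the observed difference is 0.09325.
Unpooled SE = √(p̂₁(1−p̂₁)/n₁ + p̂₂(1−p̂₂)/n₂) = √(0.001304625 + 0.001263158) = 0.050673.
z* = 1.645 at the 90% level. Margin = 1.645·0.050673 = 0.08336.
Interval: 0.09325 ± 0.08336 → (0.0099, 0.1766).

(0.0099, 0.1766)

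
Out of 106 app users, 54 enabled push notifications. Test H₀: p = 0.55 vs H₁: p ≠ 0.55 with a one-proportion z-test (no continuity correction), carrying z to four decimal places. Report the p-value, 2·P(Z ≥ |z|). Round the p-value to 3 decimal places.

p-value = 0.401

p̂ = 54/106 = 0.50943.
SE₀ = √(0.55·0.45/106) = 0.048321.
z = (p̂ − p₀)/SE = (54/106 − 0.55)/0.048321 ≈ -0.8395.
p-value = 2·P(Z ≥ |z|) with z = -0.8395 → 0.401.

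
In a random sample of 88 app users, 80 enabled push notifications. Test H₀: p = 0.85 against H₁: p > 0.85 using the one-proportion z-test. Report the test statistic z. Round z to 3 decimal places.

z = 1.552

p̂ = 80/88 = 0.90909.
SE₀ = √(0.85·0.15/88) = 0.038064.
Test statistic: z = 0.05909/0.038064 = 1.552.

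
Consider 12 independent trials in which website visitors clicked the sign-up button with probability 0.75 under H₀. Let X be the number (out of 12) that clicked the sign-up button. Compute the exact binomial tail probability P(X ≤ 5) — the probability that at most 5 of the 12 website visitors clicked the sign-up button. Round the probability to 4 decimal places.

P = 0.0143

X ~ Binomial(n=12, p=0.75).
P(X ≤ 5) = Σ_{j=0}^{5} C(12,j)·0.75^j·0.25^{12−j}.
= 0.000000 + 0.000002 + 0.000035 + 0.000354 + 0.002390 + 0.011471 = 0.0143.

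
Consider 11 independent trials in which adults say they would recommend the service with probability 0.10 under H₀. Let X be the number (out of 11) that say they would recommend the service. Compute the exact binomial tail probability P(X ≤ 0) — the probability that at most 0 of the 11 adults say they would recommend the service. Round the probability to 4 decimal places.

P = 0.3138

X ~ Binomial(n=11, p=0.10).
P(X ≤ 0) = C(11,0)·0.10^0·0.90^11.
= 0.313811 = 0.3138.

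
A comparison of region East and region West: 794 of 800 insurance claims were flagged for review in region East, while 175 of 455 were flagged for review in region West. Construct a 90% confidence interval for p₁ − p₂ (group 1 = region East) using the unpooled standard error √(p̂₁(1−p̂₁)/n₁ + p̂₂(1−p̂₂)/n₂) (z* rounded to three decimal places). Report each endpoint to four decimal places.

(0.5700, 0.6457)

p̂₁ = 0.99250, p̂₂ = 0.38462, so the observed difference is 0.60788.
Unpooled SE = √(p̂₁(1−p̂₁)/n₁ + p̂₂(1−p̂₂)/n₂) = √(0.000009305 + 0.000520190) = 0.023011.
The 90% critical value is z* = 1.645. Margin of error = 0.03785.
CI: 0.60788 ± 0.03785 = (0.5700, 0.6457).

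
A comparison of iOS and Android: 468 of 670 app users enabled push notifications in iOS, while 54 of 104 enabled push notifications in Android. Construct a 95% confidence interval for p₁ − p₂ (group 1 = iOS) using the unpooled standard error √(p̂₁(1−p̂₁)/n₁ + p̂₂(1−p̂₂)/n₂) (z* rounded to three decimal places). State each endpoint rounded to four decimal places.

(0.0772, 0.2814)

p̂₁ = 0.69851, p̂₂ = 0.51923, so the observed difference is 0.17928.
SE = √(0.000314321 + 0.002400290) = √0.002714611 = 0.052102.
z* = 1.960 at the 95% level. Margin of error = 0.10212.
CI: 0.17928 ± 0.10212 = (0.0772, 0.2814).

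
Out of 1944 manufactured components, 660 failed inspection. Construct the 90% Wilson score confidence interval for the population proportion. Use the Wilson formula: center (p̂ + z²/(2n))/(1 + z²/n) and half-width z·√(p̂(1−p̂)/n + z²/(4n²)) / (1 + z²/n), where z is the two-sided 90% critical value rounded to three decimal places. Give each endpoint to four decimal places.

p̂ = 660/1944 = 0.33951; z = 1.645, so z² = 2.706025.
1 + z²/n = 1.001392.
Adjusted center: (0.33951 + z²/(2n))/1.001392 = 0.33973.
Radicand: p̂(1−p̂)/n + z²/(4n²) = 0.000115351 + 0.000000179 = 0.000115530.
Half-width = 1.645·√0.000115530/1.001392 = 0.01766.
CI: 0.33973 ± 0.01766 = (0.3221, 0.3574).

(0.3221, 0.3574)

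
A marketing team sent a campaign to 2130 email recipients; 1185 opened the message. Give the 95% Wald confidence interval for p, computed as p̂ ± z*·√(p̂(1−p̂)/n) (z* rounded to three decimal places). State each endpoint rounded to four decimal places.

(0.5352, 0.5774)

The sample proportion is 1185/2130 = 0.55634.
SE = √(p̂(1−p̂)/n) = √(0.246826/2130) = 0.010765.
The 95% critical value is z* = 1.960.
Margin of error: 1.960 × 0.010765 = 0.02110.
Interval: 0.55634 ± 0.02110 → (0.5352, 0.5774).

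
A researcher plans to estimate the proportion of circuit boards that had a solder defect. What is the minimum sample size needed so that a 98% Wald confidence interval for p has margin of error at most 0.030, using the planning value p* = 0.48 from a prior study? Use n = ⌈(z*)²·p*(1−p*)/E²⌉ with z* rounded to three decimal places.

n = 1501

For 98% confidence, z* = 2.326.
p*(1−p*) = 0.48·0.52 = 0.2496.
Required n before rounding: 5.410276 × 0.2496 / 0.030² = 1500.450.
⌈1500.450⌉ = 1501.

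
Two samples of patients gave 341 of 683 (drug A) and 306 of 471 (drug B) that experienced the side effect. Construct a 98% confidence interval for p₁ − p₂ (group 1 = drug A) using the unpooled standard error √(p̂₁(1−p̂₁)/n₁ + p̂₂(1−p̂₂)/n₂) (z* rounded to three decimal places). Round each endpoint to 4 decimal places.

p̂₁ = 341/683 = 0.49927, p̂₂ = 306/471 = 0.64968; p̂₁ − p̂₂ = -0.15041.
SE = √(0.000366031 + 0.000483217) = √0.000849248 = 0.029142.
z* = 2.326 at the 98% level. Margin of error = 0.06778.
Interval: -0.15041 ± 0.06778 → (-0.2182, -0.0826).

(-0.2182, -0.0826)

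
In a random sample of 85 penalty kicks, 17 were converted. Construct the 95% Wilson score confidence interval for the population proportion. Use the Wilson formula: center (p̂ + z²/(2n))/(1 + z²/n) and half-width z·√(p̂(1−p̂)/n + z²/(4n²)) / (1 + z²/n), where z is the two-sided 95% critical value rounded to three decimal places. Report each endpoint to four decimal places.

(0.1288, 0.2972)

Here p̂ = 17/85 = 0.20000 and z = 1.960 (z² = 3.841600).
1 + z²/n = 1.045195.
Center = (0.20000 + 0.022598)/1.045195 = 0.21297.
Radicand: p̂(1−p̂)/n + z²/(4n²) = 0.001882353 + 0.000132927 = 0.002015280.
Half-width = 1.960·√0.002015280/1.045195 = 0.08418.
So the interval runs from 0.1288 to 0.2972.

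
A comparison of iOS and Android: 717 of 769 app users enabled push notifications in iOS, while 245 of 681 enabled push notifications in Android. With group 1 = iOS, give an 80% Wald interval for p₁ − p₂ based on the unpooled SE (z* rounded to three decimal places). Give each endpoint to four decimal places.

(0.5463, 0.5989)

p̂₁ = 717/769 = 0.93238, p̂₂ = 245/681 = 0.35977; p̂₁ − p̂₂ = 0.57261.
SE = √(0.000081987 + 0.000338229) = √0.000420216 = 0.020499.
z* = 1.282 at the 80% level. Margin of error = 0.02628.
Interval: 0.57261 ± 0.02628 → (0.5463, 0.5989).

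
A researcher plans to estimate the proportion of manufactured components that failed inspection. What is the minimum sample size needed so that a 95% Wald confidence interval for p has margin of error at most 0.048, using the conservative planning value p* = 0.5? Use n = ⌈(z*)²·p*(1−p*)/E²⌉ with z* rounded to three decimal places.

z* = 1.960 at the 95% level.
p*(1−p*) = 0.50·0.50 = 0.2500.
Required n before rounding: 3.841600 × 0.2500 / 0.048² = 416.840.
Rounding up, n = 417.

n = 417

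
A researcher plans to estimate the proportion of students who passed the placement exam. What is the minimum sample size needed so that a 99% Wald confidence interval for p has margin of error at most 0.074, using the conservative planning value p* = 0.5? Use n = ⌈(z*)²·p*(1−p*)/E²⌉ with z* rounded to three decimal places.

n = 303

The 99% critical value is z* = 2.576.
p*(1−p*) = 0.50·0.50 = 0.2500.
(z*)²·p*(1−p*)/E² = 6.635776·0.2500/0.005476 = 302.948.
Rounding up, n = 303.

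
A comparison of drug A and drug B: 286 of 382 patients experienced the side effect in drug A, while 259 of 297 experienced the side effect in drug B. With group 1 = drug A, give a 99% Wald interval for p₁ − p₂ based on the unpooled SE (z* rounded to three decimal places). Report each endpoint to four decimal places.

p̂₁ = 286/382 = 0.74869, p̂₂ = 259/297 = 0.87205; p̂₁ − p̂₂ = -0.12336.
Unpooled SE = √(p̂₁(1−p̂₁)/n₁ + p̂₂(1−p̂₂)/n₂) = √(0.000492546 + 0.000375676) = 0.029466.
For 99% confidence, z* = 2.576. Margin = 2.576·0.029466 = 0.07590.
Interval: -0.12336 ± 0.07590 → (-0.1993, -0.0475).

(-0.1993, -0.0475)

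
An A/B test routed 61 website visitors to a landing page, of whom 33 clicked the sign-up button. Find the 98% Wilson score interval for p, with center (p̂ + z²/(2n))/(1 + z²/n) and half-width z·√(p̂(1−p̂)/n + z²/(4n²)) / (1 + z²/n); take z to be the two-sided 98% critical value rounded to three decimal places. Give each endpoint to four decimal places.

p̂ = 33/61 = 0.54098; z = 2.326, so z² = 5.410276.
1 + z²/n = 1.088693.
Adjusted center: (0.54098 + z²/(2n))/1.088693 = 0.53764.
Radicand: p̂(1−p̂)/n + z²/(4n²) = 0.004070825 + 0.000363496 = 0.004434321.
Half-width = 2.326·√0.004434321/1.088693 = 0.14227.
CI: 0.53764 ± 0.14227 = (0.3954, 0.6799).

(0.3954, 0.6799)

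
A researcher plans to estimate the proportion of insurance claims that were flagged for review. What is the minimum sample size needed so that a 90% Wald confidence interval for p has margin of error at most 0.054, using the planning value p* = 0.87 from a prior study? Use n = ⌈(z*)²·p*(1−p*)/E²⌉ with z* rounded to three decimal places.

n = 105

The 90% critical value is z* = 1.645.
p*(1−p*) = 0.1131.
Required n before rounding: 2.706025 × 0.1131 / 0.054² = 104.956.
Rounding up, n = 105.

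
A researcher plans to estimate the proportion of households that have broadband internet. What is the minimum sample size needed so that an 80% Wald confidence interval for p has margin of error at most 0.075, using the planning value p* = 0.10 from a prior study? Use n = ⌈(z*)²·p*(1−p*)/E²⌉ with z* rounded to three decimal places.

n = 27

z* = 1.282 at the 80% level.
p*(1−p*) = 0.0900.
Required n before rounding: 1.643524 × 0.0900 / 0.075² = 26.296.
Rounding up, n = 27.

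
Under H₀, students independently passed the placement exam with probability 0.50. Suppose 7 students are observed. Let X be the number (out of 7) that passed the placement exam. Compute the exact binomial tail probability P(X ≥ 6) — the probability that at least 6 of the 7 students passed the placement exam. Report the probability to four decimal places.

P = 0.0625

X ~ Binomial(n=7, p=0.50).
P(X ≥ 6) = C(7,6)·0.50^6·0.50^1 + C(7,7)·0.50^7·0.50^0.
= 0.054688 + 0.007812 = 0.0625.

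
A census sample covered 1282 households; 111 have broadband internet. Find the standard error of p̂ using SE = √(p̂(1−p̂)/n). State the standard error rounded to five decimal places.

Sample proportion p̂ = 111/1282 = 0.08658.
p̂(1−p̂) = 0.08658·0.91342 = 0.079084.
Dividing by n and taking the root: √0.000061688 = 0.00785.

SE = 0.00785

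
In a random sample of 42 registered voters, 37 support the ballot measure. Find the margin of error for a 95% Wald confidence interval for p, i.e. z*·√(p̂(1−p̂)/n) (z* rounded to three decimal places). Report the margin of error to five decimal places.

The sample proportion is 37/42 = 0.88095.
Standard error of p̂: √(0.104875/42) = √0.002497031 = 0.049970.
z* = 1.960 at the 95% level.
Margin of error = z*·SE = 1.960 × 0.049970 = 0.09794.

ME = 0.09794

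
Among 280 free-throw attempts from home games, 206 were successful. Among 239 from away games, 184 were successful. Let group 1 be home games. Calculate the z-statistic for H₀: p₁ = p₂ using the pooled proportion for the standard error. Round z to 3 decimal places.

p̂₁ = 206/280 = 0.73571, p̂₂ = 184/239 = 0.76987.
Pooling: p̂ = 390/519 = 0.75145.
Pooled SE = √[0.1867754·0.00775553] ≈ 0.038060.
z = (p̂₁ − p̂₂)/SE = (0.73571 − 0.76987)/0.038060 = -0.03416/0.038060 = -0.898.

z = -0.898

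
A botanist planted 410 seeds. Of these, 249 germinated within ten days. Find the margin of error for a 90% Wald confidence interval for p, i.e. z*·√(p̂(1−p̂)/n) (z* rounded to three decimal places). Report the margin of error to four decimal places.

With x = 249 successes in n = 410, p̂ = 0.60732.
SE(p̂) = √(0.60732·0.39268/410) = 0.024118.
z* = 1.645 at the 90% level.
ME = 1.645·0.024118 = 0.0397.

ME = 0.0397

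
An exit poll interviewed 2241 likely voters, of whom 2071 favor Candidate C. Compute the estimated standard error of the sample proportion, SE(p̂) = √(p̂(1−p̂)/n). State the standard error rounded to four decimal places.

With x = 2071 successes in n = 2241, p̂ = 0.92414.
p̂(1−p̂) = 0.92414·0.07586 = 0.070105.
SE = √(0.070105/2241) = 0.0056.

SE = 0.0056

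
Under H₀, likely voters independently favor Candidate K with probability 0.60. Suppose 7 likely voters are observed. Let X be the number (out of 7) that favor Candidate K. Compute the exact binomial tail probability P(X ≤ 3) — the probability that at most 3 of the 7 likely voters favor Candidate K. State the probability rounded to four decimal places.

X ~ Binomial(n=7, p=0.60).
P(X ≤ 3) = C(7,0)·0.60^0·0.40^7 + C(7,1)·0.60^1·0.40^6 + C(7,2)·0.60^2·0.40^5 + C(7,3)·0.60^3·0.40^4.
= 0.001638 + 0.017203 + 0.077414 + 0.193536 = 0.2898.

P = 0.2898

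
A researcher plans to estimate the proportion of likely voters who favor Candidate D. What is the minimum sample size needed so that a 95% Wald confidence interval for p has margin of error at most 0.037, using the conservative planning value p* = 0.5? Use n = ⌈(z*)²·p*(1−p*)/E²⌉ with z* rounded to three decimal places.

z* = 1.960 at the 95% level.
p*(1−p*) = 0.2500.
(z*)²·p*(1−p*)/E² = 3.841600·0.2500/0.001369 = 701.534.
⌈701.534⌉ = 702.

n = 702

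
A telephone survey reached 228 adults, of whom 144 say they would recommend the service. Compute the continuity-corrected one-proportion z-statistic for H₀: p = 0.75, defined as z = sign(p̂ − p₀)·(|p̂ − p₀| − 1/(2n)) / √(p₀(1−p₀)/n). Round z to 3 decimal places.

z = -4.053

The sample proportion is 144/228 = 0.63158. p̂ − p₀ = -0.118421.
Continuity correction 1/(2n) = 1/456 = 0.002193.
Corrected numerator: |-0.118421| − 0.002193 = 0.116228.
SE₀ = √(0.75·0.25/228) = 0.028677.
z = (−)0.116228/0.028677 = -4.053.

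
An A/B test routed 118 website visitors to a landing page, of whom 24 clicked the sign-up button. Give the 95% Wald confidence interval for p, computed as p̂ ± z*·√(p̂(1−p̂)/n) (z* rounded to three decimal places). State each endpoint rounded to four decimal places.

(0.1308, 0.2760)

p̂ = 24/118 = 0.20339.
Standard error of p̂: √(0.162022/118) = √0.001373071 = 0.037055.
For 95% confidence, z* = 1.960.
Margin = 1.960·0.037055 = 0.07263.
CI: 0.20339 ± 0.07263 = (0.1308, 0.2760).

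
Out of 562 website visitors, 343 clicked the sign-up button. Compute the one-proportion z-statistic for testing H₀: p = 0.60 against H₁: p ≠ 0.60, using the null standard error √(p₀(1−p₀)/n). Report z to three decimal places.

With x = 343 successes in n = 562, p̂ = 0.61032.
Under H₀, SE = √(p₀(1−p₀)/n) = √(0.60·0.40/562) = √0.000427046 = 0.020665.
z = (p̂ − p₀)/SE = (0.61032 − 0.60)/0.020665 = 0.499.

z = 0.499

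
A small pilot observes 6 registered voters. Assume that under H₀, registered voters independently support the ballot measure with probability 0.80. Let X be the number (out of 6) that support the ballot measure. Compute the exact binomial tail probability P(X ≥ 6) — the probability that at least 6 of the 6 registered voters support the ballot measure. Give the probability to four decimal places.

P = 0.2621

X is binomial with n = 6 and p = 0.80.
P(X ≥ 6) = C(6,6)·0.80^6·0.20^0.
= 0.262144 = 0.2621.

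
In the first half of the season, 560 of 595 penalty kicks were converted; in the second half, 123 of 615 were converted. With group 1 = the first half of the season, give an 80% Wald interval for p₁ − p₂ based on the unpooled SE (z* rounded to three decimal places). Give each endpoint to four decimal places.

(0.7171, 0.7653)

p̂₁ = 0.94118, p̂₂ = 0.20000, so the observed difference is 0.74118.
SE = √(0.000093048 + 0.000260163) = √0.000353211 = 0.018794.
z* = 1.282 at the 80% level. Margin = 1.282·0.018794 = 0.02409.
So the interval runs from 0.7171 to 0.7653.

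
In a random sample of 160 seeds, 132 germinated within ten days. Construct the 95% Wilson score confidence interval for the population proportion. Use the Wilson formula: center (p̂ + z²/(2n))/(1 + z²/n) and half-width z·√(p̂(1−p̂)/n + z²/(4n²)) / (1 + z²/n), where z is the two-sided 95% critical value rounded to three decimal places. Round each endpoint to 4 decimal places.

Here p̂ = 132/160 = 0.82500 and z = 1.960 (z² = 3.841600).
1 + z²/n = 1.024010.
Adjusted center: (0.82500 + z²/(2n))/1.024010 = 0.81738.
Radicand: p̂(1−p̂)/n + z²/(4n²) = 0.000902344 + 0.000037516 = 0.000939860.
Half-width = z·√(radicand)/denom = 1.960·0.030657/1.024010 = 0.05868.
CI: 0.81738 ± 0.05868 = (0.7587, 0.8761).

(0.7587, 0.8761)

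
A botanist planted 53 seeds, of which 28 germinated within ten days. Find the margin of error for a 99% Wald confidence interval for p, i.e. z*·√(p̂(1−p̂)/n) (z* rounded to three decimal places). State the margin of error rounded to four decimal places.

The sample proportion is 28/53 = 0.52830.
SE = √(p̂(1−p̂)/n) = √(0.249199/53) = 0.068570.
For 99% confidence, z* = 2.576.
ME = 2.576·0.068570 = 0.1766.

ME = 0.1766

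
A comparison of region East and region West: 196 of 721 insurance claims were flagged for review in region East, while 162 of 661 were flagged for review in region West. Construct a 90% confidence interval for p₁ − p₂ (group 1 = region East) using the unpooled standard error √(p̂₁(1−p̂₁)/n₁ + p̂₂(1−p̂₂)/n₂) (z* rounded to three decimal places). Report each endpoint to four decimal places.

p̂₁ = 0.27184, p̂₂ = 0.24508, so the observed difference is 0.02676.
Unpooled SE = √(p̂₁(1−p̂₁)/n₁ + p̂₂(1−p̂₂)/n₂) = √(0.000274542 + 0.000279905) = 0.023547.
For 90% confidence, z* = 1.645. Margin = 1.645·0.023547 = 0.03873.
So the interval runs from -0.0120 to 0.0655.

(-0.0120, 0.0655)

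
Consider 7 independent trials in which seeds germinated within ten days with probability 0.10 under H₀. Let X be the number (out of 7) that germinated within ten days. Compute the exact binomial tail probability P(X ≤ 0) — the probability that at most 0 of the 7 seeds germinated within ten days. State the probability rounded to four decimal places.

X is binomial with n = 7 and p = 0.10.
P(X ≤ 0) = C(7,0)·0.10^0·0.90^7.
= 0.478297 = 0.4783.

P = 0.4783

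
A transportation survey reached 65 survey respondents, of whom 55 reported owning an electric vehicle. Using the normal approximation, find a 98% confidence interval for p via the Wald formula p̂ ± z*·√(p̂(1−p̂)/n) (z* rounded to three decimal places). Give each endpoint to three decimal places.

Sample proportion p̂ = 55/65 = 0.84615.
SE(p̂) = √(0.84615·0.15385/65) = 0.044752.
For 98% confidence, z* = 2.326.
Margin = 2.326·0.044752 = 0.10409.
So the interval runs from 0.742 to 0.950.

(0.742, 0.950)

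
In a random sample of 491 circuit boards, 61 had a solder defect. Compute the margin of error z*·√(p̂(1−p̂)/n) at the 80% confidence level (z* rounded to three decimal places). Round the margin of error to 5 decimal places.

ME = 0.01908

Sample proportion p̂ = 61/491 = 0.12424.
SE(p̂) = √(0.12424·0.87576/491) = 0.014886.
The 80% critical value is z* = 1.282.
ME = 1.282·0.014886 = 0.01908.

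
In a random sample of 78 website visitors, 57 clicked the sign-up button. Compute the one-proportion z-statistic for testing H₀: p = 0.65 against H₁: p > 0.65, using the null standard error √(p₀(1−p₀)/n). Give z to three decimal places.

The sample proportion is 57/78 = 0.73077.
SE₀ = √(0.65·0.35/78) = 0.054006.
z = (p̂ − p₀)/SE = (0.73077 − 0.65)/0.054006 = 1.496.

z = 1.496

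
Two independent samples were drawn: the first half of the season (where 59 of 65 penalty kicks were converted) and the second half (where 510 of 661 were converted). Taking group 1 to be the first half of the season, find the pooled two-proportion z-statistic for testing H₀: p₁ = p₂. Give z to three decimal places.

z = 2.544

Sample proportions: p̂₁ = 59/65 = 0.90769 and p̂₂ = 510/661 = 0.77156.
Pooled p̂ = (59+510)/(65+661) = 569/726 = 0.78375.
SE = √[p̂(1−p̂)(1/n₁+1/n₂)] = √[0.78375·0.21625·(1/65+1/661)] ≈ 0.053516.
z = 0.13613/0.053516 = 2.544.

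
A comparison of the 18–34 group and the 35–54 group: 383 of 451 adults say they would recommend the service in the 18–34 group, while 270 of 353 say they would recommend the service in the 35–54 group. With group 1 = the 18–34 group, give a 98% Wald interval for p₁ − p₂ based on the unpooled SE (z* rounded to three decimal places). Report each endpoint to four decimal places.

p̂₁ = 0.84922, p̂₂ = 0.76487, so the observed difference is 0.08435.
SE = √(0.000283908 + 0.000509469) = √0.000793377 = 0.028167.
The 98% critical value is z* = 2.326. Margin = 2.326·0.028167 = 0.06552.
Interval: 0.08435 ± 0.06552 → (0.0188, 0.1499).

(0.0188, 0.1499)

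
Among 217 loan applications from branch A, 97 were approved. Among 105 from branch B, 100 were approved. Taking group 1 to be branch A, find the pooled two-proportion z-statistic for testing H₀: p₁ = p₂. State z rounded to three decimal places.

z = -8.723

Sample proportions: p̂₁ = 97/217 = 0.44700 and p̂₂ = 100/105 = 0.95238.
Pooling: p̂ = 197/322 = 0.61180.
Pooled SE = √[0.2375005·0.01413210] ≈ 0.057934.
z = (p̂₁ − p̂₂)/SE = (0.44700 − 0.95238)/0.057934 = -0.50538/0.057934 = -8.723.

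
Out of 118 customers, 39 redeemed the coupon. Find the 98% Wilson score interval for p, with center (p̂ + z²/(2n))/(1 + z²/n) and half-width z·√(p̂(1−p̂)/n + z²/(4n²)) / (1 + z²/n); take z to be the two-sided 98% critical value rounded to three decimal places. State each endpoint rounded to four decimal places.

Here p̂ = 39/118 = 0.33051 and z = 2.326 (z² = 5.410276).
1 + z²/n = 1.045850.
Center = (0.33051 + 0.022925)/1.045850 = 0.33794.
Radicand: p̂(1−p̂)/n + z²/(4n²) = 0.001875192 + 0.000097139 = 0.001972331.
Half-width = z·√(radicand)/denom = 2.326·0.044411/1.045850 = 0.09877.
CI: 0.33794 ± 0.09877 = (0.2392, 0.4367).

(0.2392, 0.4367)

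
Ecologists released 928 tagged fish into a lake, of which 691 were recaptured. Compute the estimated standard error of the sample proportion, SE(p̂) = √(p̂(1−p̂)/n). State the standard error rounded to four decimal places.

p̂ = 691/928 = 0.74461.
p̂(1−p̂) = 0.190166.
SE = √(0.190166/928) = √0.000204920 = 0.0143.

SE = 0.0143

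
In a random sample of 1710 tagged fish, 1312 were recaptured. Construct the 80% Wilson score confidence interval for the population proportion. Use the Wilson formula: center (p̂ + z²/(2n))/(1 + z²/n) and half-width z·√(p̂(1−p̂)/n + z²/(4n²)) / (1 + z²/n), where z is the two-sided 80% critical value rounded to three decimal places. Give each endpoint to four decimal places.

Here p̂ = 1312/1710 = 0.76725 and z = 1.282 (z² = 1.643524).
1 + z²/n = 1.000961.
Adjusted center: (0.76725 + z²/(2n))/1.000961 = 0.76699.
Radicand: p̂(1−p̂)/n + z²/(4n²) = 0.000104431 + 0.000000141 = 0.000104572.
Half-width = 1.282·√0.000104572/1.000961 = 0.01310.
CI: 0.76699 ± 0.01310 = (0.7539, 0.7801).

(0.7539, 0.7801)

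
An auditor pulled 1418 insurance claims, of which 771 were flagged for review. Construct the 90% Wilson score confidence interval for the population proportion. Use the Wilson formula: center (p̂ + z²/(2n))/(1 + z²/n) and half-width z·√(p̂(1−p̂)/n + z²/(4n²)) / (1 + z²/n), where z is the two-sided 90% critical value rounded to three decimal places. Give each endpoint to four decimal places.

(0.5219, 0.5654)

Here p̂ = 771/1418 = 0.54372 and z = 1.645 (z² = 2.706025).
1 + z²/n = 1.001908.
Adjusted center: (0.54372 + z²/(2n))/1.001908 = 0.54364.
Radicand: p̂(1−p̂)/n + z²/(4n²) = 0.000174956 + 0.000000336 = 0.000175292.
Half-width = 1.645·√0.000175292/1.001908 = 0.02174.
So the interval runs from 0.5219 to 0.5654.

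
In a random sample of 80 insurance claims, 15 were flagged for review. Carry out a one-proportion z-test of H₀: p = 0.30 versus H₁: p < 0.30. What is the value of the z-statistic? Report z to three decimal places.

z = -2.196

p̂ = 15/80 = 0.18750.
Null standard error: √(0.30·0.70/80) = √0.002625000 = 0.051235.
z = (p̂ − p₀)/SE = (0.18750 − 0.30)/0.051235 = -2.196.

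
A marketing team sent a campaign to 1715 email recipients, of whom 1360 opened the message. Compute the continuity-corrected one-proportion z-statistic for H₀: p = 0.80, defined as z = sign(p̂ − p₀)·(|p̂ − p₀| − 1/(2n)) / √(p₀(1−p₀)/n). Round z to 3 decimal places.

z = -0.694

Sample proportion p̂ = 1360/1715 = 0.79300. p̂ − p₀ = -0.006997.
1/(2n) = 0.000292.
Corrected numerator: |-0.006997| − 0.000292 = 0.006705.
SE₀ = √(0.80·0.20/1715) = 0.009659.
z = (−)0.006705/0.009659 = -0.694.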